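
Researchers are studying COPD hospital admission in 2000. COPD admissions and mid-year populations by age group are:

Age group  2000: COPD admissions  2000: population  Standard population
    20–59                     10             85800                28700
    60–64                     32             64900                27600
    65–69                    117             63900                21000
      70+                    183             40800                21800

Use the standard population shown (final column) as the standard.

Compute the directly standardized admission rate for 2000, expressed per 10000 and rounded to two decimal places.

15.46

Age-specific rates per 10000 for 2000: 1.17, 4.93, 18.31, 44.85.
Standard total = 99100; weights = 0.2896, 0.2785, 0.2119, 0.2200.
Standardized rate: 0.2896×1.17 + 0.2785×4.93 + 0.2119×18.31 + 0.2200×44.85 = 15.4575 per 10000.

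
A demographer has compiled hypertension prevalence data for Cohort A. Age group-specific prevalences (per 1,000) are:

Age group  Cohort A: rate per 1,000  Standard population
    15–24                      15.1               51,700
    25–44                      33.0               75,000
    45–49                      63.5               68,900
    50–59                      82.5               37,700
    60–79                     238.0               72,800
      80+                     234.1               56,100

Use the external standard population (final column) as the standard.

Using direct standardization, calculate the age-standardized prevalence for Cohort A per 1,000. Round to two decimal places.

113.75

Standard total = 362,200; weights = 0.1427, 0.2071, 0.1902, 0.1041, 0.2010, 0.1549.
Standardized rate: 0.1427×15.1 + 0.2071×33.0 + 0.1902×63.5 + 0.1041×82.5 + 0.2010×238.0 + 0.1549×234.1 = 113.7506 per 1,000.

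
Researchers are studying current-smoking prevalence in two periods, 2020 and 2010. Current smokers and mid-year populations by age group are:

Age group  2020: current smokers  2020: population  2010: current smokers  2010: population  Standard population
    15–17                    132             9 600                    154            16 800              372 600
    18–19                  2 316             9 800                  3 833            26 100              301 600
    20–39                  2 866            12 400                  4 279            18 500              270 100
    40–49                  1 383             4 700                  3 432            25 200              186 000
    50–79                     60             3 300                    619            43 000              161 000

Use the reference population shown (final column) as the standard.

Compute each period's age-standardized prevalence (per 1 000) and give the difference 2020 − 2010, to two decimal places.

Age-specific rates per 1 000 for 2020: 13.750, 236.327, 231.129, 294.255, 18.182.
For 2010: 9.167, 146.858, 231.297, 136.190, 14.395.
Standard total = 1 291 300; weights = 0.2885, 0.2336, 0.2092, 0.1440, 0.1247.
2020: 0.2885×13.750 + 0.2336×236.327 + 0.2092×231.129 + 0.1440×294.255 + 0.1247×18.182 = 152.1614 per 1 000.
2010: 0.2885×9.167 + 0.2336×146.858 + 0.2092×231.297 + 0.1440×136.190 + 0.1247×14.395 = 106.7377 per 1 000.
Difference = 152.1614 − 106.7377 = 45.4237.

45.42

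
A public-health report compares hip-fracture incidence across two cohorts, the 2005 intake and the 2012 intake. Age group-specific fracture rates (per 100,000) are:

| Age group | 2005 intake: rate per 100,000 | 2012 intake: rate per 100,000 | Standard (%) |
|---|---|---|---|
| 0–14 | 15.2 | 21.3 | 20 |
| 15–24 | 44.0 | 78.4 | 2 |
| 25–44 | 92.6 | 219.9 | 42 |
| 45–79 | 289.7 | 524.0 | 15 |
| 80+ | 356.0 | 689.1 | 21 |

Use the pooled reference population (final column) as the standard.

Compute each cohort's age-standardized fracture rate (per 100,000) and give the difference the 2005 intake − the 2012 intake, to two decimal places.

-160.47

Standard weights: 0.20, 0.02, 0.42, 0.15, 0.21.
The 2005 intake: 0.2000×15.2 + 0.0200×44.0 + 0.4200×92.6 + 0.1500×289.7 + 0.2100×356.0 = 161.0270 per 100,000.
The 2012 intake: 0.2000×21.3 + 0.0200×78.4 + 0.4200×219.9 + 0.1500×524.0 + 0.2100×689.1 = 321.4970 per 100,000.
Difference = 161.0270 − 321.4970 = -160.4700.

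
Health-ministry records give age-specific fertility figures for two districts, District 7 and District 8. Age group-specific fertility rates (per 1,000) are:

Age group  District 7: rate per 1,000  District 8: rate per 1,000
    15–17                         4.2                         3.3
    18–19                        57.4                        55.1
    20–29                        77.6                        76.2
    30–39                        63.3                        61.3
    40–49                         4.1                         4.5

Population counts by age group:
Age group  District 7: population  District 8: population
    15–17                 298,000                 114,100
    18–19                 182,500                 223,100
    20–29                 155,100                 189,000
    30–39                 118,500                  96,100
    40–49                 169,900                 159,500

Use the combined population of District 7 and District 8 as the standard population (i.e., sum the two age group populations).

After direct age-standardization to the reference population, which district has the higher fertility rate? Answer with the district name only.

District 7

Combined standard total = 1,705,800; weights = 0.2416, 0.2378, 0.2017, 0.1258, 0.1931.
District 7: 0.2416×4.2 + 0.2378×57.4 + 0.2017×77.6 + 0.1258×63.3 + 0.1931×4.1 = 39.0721 per 1,000.
District 8: 0.2416×3.3 + 0.2378×55.1 + 0.2017×76.2 + 0.1258×61.3 + 0.1931×4.5 = 37.8510 per 1,000.
The crude rates (34.59 vs 43.08) would put District 8 higher, but that reflects its age composition; once standardized to a common age structure, District 7 has the higher underlying rate.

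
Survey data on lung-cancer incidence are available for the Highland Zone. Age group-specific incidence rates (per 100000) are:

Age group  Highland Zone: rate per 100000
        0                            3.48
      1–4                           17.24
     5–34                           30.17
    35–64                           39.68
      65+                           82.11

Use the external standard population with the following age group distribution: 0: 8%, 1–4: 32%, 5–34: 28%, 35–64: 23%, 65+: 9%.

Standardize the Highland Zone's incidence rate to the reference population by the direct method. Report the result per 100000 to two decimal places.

30.76

Standard weights: 0.08, 0.32, 0.28, 0.23, 0.09.
Standardized rate: 0.0800×3.48 + 0.3200×17.24 + 0.2800×30.17 + 0.2300×39.68 + 0.0900×82.11 = 30.7591 per 100000.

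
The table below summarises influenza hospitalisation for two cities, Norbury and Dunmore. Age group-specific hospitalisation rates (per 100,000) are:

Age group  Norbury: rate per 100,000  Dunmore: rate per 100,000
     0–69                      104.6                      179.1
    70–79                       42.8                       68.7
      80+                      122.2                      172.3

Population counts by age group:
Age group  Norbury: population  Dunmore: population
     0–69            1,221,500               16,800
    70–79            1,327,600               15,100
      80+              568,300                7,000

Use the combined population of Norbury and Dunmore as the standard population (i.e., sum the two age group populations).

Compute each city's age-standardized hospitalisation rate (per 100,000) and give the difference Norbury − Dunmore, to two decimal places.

-49.38

Combined standard total = 3,156,300; weights = 0.3923, 0.4254, 0.1823.
Norbury: 0.3923×104.6 + 0.4254×42.8 + 0.1823×122.2 = 81.5180 per 100,000.
Dunmore: 0.3923×179.1 + 0.4254×68.7 + 0.1823×172.3 = 130.8961 per 100,000.
Difference = 81.5180 − 130.8961 = -49.3780.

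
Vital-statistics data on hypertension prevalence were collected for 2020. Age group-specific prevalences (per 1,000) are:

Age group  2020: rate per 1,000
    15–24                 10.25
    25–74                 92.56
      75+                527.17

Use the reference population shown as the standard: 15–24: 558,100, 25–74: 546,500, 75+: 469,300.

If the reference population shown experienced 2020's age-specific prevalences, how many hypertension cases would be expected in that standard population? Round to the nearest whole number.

303705

Expected hypertension cases = Σ (standard pop × age-specific rate ÷ 1,000)
= 558,100×10.25/1,000 + 546,500×92.56/1,000 + 469,300×527.17/1,000
= 5720.52 + 50584.04 + 247400.88 = 303705.45.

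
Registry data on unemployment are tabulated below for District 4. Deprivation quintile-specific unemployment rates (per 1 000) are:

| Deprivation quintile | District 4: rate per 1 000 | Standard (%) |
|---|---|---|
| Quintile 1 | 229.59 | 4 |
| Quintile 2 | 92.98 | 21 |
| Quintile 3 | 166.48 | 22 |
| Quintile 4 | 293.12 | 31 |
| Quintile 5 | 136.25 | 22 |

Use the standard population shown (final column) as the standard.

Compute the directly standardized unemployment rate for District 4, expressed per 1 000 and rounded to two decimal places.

186.18

Standard weights: 0.04, 0.21, 0.22, 0.31, 0.22.
Standardized rate: 0.0400×229.59 + 0.2100×92.98 + 0.2200×166.48 + 0.3100×293.12 + 0.2200×136.25 = 186.1772 per 1 000.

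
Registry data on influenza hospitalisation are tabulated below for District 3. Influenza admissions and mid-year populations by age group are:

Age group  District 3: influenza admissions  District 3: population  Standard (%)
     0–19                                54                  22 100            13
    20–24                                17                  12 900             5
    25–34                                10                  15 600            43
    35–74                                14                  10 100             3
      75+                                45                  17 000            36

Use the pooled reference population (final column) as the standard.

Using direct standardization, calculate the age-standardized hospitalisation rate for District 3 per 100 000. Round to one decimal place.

165.4

Age-specific rates per 100 000 for District 3: 244.34, 131.78, 64.10, 138.61, 264.71.
Standard weights: 0.13, 0.05, 0.43, 0.03, 0.36.
Standardized rate: 0.1300×244.34 + 0.0500×131.78 + 0.4300×64.10 + 0.0300×138.61 + 0.3600×264.71 = 165.3705 per 100 000.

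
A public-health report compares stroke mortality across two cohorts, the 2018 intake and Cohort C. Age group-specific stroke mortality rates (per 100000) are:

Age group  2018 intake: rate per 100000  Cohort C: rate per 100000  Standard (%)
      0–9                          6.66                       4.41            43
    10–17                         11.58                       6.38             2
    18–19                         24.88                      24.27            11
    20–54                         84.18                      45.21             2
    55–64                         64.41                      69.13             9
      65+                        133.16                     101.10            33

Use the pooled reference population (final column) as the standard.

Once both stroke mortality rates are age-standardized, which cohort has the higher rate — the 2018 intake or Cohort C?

Standard weights: 0.43, 0.02, 0.11, 0.02, 0.09, 0.33.
The 2018 intake: 0.4300×6.66 + 0.0200×11.58 + 0.1100×24.88 + 0.0200×84.18 + 0.0900×64.41 + 0.3300×133.16 = 57.2555 per 100000.
Cohort C: 0.4300×4.41 + 0.0200×6.38 + 0.1100×24.27 + 0.0200×45.21 + 0.0900×69.13 + 0.3300×101.10 = 45.1825 per 100000.

2018 intake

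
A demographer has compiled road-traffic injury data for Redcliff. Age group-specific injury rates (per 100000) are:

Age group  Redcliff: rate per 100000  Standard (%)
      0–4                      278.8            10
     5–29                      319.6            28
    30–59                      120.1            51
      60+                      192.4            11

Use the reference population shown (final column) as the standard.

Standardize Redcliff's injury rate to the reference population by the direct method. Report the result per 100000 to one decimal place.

Standard weights: 0.10, 0.28, 0.51, 0.11.
Standardized rate: 0.1000×278.8 + 0.2800×319.6 + 0.5100×120.1 + 0.1100×192.4 = 199.7830 per 100000.

199.8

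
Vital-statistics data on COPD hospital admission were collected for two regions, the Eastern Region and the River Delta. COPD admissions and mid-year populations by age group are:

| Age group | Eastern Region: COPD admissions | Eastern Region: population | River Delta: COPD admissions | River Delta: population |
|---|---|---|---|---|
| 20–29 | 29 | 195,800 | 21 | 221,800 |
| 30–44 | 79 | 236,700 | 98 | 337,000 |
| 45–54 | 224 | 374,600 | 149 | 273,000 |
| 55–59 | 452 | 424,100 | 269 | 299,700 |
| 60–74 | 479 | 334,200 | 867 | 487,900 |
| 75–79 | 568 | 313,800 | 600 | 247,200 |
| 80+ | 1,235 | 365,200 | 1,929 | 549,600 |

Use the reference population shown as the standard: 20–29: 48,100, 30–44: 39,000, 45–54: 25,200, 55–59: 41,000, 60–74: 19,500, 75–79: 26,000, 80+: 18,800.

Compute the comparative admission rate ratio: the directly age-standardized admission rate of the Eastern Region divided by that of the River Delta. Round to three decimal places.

Age-specific rates per 10,000 for the Eastern Region: 1.48, 3.34, 5.98, 10.66, 14.33, 18.10, 33.82.
For the River Delta: 0.95, 2.91, 5.46, 8.98, 17.77, 24.27, 35.10.
Standard total = 217,600; weights = 0.2210, 0.1792, 0.1158, 0.1884, 0.0896, 0.1195, 0.0864.
The Eastern Region: 0.2210×1.48 + 0.1792×3.34 + 0.1158×5.98 + 0.1884×10.66 + 0.0896×14.33 + 0.1195×18.10 + 0.0864×33.82 = 9.9951 per 10,000.
The River Delta: 0.2210×0.95 + 0.1792×2.91 + 0.1158×5.46 + 0.1884×8.98 + 0.0896×17.77 + 0.1195×24.27 + 0.0864×35.10 = 10.5787 per 10,000.
Ratio = 9.9951 ÷ 10.5787 = 0.94483.

0.945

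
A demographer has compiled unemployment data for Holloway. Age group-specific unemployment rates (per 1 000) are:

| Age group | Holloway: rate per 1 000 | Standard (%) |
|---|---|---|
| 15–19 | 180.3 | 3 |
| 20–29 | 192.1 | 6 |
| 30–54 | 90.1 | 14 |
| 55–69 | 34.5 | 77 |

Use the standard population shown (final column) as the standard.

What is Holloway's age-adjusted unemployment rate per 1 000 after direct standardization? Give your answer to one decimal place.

Standard weights: 0.03, 0.06, 0.14, 0.77.
Standardized rate: 0.0300×180.3 + 0.0600×192.1 + 0.1400×90.1 + 0.7700×34.5 = 56.1140 per 1 000.

56.1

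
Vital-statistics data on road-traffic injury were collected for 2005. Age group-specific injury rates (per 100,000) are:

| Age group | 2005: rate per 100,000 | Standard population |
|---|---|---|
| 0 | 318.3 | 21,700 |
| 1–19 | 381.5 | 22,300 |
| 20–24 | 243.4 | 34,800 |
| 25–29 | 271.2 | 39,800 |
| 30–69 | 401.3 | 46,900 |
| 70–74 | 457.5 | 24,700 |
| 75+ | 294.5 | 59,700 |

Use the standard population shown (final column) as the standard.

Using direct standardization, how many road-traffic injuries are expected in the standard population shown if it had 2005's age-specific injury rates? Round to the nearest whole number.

Expected road-traffic injuries = Σ (standard pop × age-specific rate ÷ 100,000)
= 21,700×318.3/100,000 + 22,300×381.5/100,000 + 34,800×243.4/100,000 + 39,800×271.2/100,000 + 46,900×401.3/100,000 + 24,700×457.5/100,000 + 59,700×294.5/100,000
= 69.07 + 85.07 + 84.70 + 107.94 + 188.21 + 113.00 + 175.82 = 823.82.

824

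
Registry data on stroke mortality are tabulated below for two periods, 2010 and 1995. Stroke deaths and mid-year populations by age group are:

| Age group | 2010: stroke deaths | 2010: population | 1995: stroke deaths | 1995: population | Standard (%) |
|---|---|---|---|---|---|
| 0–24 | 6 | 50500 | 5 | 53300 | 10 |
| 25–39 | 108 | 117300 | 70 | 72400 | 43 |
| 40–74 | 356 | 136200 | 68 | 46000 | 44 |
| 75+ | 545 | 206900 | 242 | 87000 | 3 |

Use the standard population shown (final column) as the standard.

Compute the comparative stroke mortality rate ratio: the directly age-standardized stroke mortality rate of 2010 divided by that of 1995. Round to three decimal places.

Age-specific rates per 100000 for 2010: 11.88, 92.07, 261.38, 263.41.
For 1995: 9.38, 96.69, 147.83, 278.16.
Standard weights: 0.10, 0.43, 0.44, 0.03.
2010: 0.1000×11.88 + 0.4300×92.07 + 0.4400×261.38 + 0.0300×263.41 = 163.6886 per 100000.
1995: 0.1000×9.38 + 0.4300×96.69 + 0.4400×147.83 + 0.0300×278.16 = 115.9010 per 100000.
Ratio = 163.6886 ÷ 115.9010 = 1.41231.

1.412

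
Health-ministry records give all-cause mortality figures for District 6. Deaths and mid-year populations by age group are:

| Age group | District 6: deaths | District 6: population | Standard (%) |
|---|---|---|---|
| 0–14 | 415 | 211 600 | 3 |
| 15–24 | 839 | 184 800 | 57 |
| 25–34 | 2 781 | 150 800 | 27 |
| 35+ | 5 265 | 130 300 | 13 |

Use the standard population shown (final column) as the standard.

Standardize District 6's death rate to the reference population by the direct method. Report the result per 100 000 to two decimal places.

Age-specific rates per 100 000 for District 6: 196.12, 454.00, 1844.16, 4040.68.
Standard weights: 0.03, 0.57, 0.27, 0.13.
Standardized rate: 0.0300×196.12 + 0.5700×454.00 + 0.2700×1844.16 + 0.1300×4040.68 = 1287.8784 per 100 000.

1287.88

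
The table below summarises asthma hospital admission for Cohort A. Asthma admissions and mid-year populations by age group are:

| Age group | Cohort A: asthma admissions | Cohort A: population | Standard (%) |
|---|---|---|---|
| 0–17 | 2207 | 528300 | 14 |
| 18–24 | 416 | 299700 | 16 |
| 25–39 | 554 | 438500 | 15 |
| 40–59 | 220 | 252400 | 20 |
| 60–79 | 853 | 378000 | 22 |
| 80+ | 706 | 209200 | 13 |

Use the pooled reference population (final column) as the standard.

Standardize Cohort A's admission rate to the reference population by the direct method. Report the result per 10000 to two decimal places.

Age-specific rates per 10000 for Cohort A: 41.78, 13.88, 12.63, 8.72, 22.57, 33.75.
Standard weights: 0.14, 0.16, 0.15, 0.20, 0.22, 0.13.
Standardized rate: 0.1400×41.78 + 0.1600×13.88 + 0.1500×12.63 + 0.2000×8.72 + 0.2200×22.57 + 0.1300×33.75 = 21.0596 per 10000.

21.06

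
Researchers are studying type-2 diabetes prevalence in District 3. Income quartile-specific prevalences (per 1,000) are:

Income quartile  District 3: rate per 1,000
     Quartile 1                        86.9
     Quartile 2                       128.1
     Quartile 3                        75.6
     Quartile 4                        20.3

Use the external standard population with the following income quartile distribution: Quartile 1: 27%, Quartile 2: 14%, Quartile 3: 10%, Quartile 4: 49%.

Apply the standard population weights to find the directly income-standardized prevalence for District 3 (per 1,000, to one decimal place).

Standard weights: 0.27, 0.14, 0.10, 0.49.
Standardized rate: 0.2700×86.9 + 0.1400×128.1 + 0.1000×75.6 + 0.4900×20.3 = 58.9040 per 1,000.

58.9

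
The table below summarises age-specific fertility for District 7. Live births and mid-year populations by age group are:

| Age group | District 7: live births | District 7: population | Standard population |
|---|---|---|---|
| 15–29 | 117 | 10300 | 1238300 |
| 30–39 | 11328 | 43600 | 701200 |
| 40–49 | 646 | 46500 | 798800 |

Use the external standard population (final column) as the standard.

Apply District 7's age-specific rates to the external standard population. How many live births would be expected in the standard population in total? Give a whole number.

Age-specific rates per 1000 for District 7: 11.359, 259.817, 13.892.
Expected live births = Σ (standard pop × age-specific rate ÷ 1000)
= 1238300×11.359/1000 + 701200×259.817/1000 + 798800×13.892/1000
= 14066.13 + 182183.34 + 11097.31 = 207346.77.

207347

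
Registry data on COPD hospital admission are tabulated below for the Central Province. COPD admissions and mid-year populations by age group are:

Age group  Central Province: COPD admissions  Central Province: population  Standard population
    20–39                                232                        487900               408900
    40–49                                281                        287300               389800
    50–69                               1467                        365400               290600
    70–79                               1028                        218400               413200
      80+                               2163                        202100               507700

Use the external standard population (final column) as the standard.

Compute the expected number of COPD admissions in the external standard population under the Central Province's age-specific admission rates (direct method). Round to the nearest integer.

9121

Age-specific rates per 10000 for the Central Province: 4.76, 9.78, 40.15, 47.07, 107.03.
Expected COPD admissions = Σ (standard pop × age-specific rate ÷ 10000)
= 408900×4.76/10000 + 389800×9.78/10000 + 290600×40.15/10000 + 413200×47.07/10000 + 507700×107.03/10000
= 194.43 + 381.25 + 1166.69 + 1944.92 + 5433.72 = 9121.02.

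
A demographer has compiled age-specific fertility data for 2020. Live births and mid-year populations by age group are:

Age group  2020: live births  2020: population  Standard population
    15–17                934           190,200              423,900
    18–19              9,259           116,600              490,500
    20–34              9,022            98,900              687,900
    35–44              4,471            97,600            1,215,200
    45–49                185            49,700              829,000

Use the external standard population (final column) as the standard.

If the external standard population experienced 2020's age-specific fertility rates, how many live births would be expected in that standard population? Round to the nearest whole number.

162537

Age-specific rates per 1,000 for 2020: 4.911, 79.408, 91.223, 45.809, 3.722.
Expected live births = Σ (standard pop × age-specific rate ÷ 1,000)
= 423,900×4.911/1,000 + 490,500×79.408/1,000 + 687,900×91.223/1,000 + 1,215,200×45.809/1,000 + 829,000×3.722/1,000
= 2081.61 + 38949.74 + 62752.62 + 55667.61 + 3085.81 = 162537.40.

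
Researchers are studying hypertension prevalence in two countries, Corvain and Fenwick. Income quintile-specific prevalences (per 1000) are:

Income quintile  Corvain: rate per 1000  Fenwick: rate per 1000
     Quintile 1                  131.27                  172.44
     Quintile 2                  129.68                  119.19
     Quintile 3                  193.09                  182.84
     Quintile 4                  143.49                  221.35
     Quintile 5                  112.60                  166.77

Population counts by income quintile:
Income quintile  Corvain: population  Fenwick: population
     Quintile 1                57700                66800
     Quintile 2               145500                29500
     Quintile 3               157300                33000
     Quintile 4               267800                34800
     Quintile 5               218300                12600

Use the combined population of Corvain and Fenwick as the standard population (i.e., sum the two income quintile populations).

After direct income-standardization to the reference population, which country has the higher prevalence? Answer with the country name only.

Fenwick

Combined standard total = 1023300; weights = 0.1217, 0.1710, 0.1860, 0.2957, 0.2256.
Corvain: 0.1217×131.27 + 0.1710×129.68 + 0.1860×193.09 + 0.2957×143.49 + 0.2256×112.60 = 141.8954 per 1000.
Fenwick: 0.1217×172.44 + 0.1710×119.19 + 0.1860×182.84 + 0.2957×221.35 + 0.2256×166.77 = 178.4513 per 1000.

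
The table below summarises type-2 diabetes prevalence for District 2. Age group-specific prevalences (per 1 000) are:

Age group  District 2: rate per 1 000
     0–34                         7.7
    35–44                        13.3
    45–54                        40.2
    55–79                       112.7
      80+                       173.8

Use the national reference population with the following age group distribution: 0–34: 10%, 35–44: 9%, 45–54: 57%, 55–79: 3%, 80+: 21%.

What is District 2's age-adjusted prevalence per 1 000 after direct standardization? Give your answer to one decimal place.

64.8

Standard weights: 0.10, 0.09, 0.57, 0.03, 0.21.
Standardized rate: 0.1000×7.7 + 0.0900×13.3 + 0.5700×40.2 + 0.0300×112.7 + 0.2100×173.8 = 64.7600 per 1 000.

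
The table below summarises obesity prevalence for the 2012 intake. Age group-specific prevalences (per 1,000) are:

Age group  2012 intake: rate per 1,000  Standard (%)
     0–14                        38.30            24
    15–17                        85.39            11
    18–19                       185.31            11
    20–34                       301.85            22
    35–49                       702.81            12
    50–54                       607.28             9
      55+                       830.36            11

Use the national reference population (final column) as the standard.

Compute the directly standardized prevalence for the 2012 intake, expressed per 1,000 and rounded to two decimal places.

335.71

Standard weights: 0.24, 0.11, 0.11, 0.22, 0.12, 0.09, 0.11.
Standardized rate: 0.2400×38.30 + 0.1100×85.39 + 0.1100×185.31 + 0.2200×301.85 + 0.1200×702.81 + 0.0900×607.28 + 0.1100×830.36 = 335.7080 per 1,000.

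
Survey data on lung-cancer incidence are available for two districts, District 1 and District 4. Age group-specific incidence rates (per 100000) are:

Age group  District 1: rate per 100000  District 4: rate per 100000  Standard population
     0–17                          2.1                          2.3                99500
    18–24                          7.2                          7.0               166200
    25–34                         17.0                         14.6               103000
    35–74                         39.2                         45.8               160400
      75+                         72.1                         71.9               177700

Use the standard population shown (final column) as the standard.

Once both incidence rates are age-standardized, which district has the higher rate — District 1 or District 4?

Standard total = 706800; weights = 0.1408, 0.2351, 0.1457, 0.2269, 0.2514.
District 1: 0.1408×2.1 + 0.2351×7.2 + 0.1457×17.0 + 0.2269×39.2 + 0.2514×72.1 = 31.4890 per 100000.
District 4: 0.1408×2.3 + 0.2351×7.0 + 0.1457×14.6 + 0.2269×45.8 + 0.2514×71.9 = 32.5679 per 100000.

District 4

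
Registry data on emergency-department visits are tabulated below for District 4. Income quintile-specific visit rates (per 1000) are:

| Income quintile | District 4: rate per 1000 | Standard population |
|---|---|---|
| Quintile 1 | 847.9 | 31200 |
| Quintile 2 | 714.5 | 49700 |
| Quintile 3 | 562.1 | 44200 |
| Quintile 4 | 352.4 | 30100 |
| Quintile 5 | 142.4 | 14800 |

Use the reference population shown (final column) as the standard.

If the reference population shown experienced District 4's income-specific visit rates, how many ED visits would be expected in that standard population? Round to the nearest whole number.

99525

Expected ED visits = Σ (standard pop × income-specific rate ÷ 1000)
= 31200×847.9/1000 + 49700×714.5/1000 + 44200×562.1/1000 + 30100×352.4/1000 + 14800×142.4/1000
= 26454.48 + 35510.65 + 24844.82 + 10607.24 + 2107.52 = 99524.71.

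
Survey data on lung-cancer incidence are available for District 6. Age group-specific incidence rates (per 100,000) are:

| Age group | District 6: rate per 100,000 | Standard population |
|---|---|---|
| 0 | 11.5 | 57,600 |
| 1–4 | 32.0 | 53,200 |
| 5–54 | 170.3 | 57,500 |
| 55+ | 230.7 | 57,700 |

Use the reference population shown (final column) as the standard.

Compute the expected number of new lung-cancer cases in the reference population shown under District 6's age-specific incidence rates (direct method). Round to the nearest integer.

255

Expected new lung-cancer cases = Σ (standard pop × age-specific rate ÷ 100,000)
= 57,600×11.5/100,000 + 53,200×32.0/100,000 + 57,500×170.3/100,000 + 57,700×230.7/100,000
= 6.62 + 17.02 + 97.92 + 133.11 = 254.68.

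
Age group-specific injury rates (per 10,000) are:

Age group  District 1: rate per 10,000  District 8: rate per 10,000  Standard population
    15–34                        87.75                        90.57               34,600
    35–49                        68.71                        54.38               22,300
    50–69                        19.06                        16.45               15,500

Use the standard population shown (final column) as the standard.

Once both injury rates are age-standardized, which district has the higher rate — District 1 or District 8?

District 1

Standard total = 72,400; weights = 0.4779, 0.3080, 0.2141.
District 1: 0.4779×87.75 + 0.3080×68.71 + 0.2141×19.06 = 67.1797 per 10,000.
District 8: 0.4779×90.57 + 0.3080×54.38 + 0.2141×16.45 = 63.5548 per 10,000.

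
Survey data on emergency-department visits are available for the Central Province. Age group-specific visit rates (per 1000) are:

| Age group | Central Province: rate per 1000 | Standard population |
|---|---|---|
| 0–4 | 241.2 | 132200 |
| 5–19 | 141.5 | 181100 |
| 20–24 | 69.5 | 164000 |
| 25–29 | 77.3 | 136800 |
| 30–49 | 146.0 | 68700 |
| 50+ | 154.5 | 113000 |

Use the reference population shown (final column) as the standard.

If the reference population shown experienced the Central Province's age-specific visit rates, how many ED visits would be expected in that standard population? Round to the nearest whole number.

Expected ED visits = Σ (standard pop × age-specific rate ÷ 1000)
= 132200×241.2/1000 + 181100×141.5/1000 + 164000×69.5/1000 + 136800×77.3/1000 + 68700×146.0/1000 + 113000×154.5/1000
= 31886.64 + 25625.65 + 11398.00 + 10574.64 + 10030.20 + 17458.50 = 106973.63.

106974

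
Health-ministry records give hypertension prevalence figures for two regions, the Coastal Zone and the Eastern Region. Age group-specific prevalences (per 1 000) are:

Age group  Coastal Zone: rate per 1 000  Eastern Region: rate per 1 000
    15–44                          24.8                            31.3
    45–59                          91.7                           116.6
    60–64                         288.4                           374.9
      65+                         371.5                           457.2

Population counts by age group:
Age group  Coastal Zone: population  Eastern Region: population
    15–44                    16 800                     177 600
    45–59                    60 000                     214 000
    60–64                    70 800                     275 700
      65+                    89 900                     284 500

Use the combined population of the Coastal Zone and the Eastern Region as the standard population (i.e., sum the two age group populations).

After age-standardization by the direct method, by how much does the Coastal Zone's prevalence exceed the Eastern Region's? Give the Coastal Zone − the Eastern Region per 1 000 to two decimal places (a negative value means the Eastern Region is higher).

Combined standard total = 1 189 300; weights = 0.1635, 0.2304, 0.2913, 0.3148.
The Coastal Zone: 0.1635×24.8 + 0.2304×91.7 + 0.2913×288.4 + 0.3148×371.5 = 226.1558 per 1 000.
The Eastern Region: 0.1635×31.3 + 0.2304×116.6 + 0.2913×374.9 + 0.3148×457.2 = 285.1355 per 1 000.
Difference = 226.1558 − 285.1355 = -58.9797.

-58.98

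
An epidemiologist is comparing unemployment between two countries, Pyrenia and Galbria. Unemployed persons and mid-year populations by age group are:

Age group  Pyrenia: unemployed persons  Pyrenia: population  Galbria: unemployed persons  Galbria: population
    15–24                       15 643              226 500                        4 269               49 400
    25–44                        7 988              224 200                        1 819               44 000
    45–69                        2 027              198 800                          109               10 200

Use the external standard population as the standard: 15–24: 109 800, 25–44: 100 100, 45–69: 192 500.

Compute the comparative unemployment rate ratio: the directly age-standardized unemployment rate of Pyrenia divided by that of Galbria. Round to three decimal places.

Age-specific rates per 1 000 for Pyrenia: 69.064, 35.629, 10.196.
For Galbria: 86.417, 41.341, 10.686.
Standard total = 402 400; weights = 0.2729, 0.2488, 0.4784.
Pyrenia: 0.2729×69.064 + 0.2488×35.629 + 0.4784×10.196 = 32.5856 per 1 000.
Galbria: 0.2729×86.417 + 0.2488×41.341 + 0.4784×10.686 = 38.9759 per 1 000.
Ratio = 32.5856 ÷ 38.9759 = 0.83604.

0.836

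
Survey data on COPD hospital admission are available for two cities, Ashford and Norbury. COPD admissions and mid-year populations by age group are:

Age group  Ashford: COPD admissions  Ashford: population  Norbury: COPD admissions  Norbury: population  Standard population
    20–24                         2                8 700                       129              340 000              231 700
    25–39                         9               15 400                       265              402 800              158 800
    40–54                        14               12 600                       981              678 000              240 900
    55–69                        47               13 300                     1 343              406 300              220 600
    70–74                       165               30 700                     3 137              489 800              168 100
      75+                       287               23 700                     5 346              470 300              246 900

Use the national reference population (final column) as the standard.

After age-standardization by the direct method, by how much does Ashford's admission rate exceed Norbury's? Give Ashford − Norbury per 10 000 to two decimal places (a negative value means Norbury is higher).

Age-specific rates per 10 000 for Ashford: 2.30, 5.84, 11.11, 35.34, 53.75, 121.10.
For Norbury: 3.79, 6.58, 14.47, 33.05, 64.05, 113.67.
Standard total = 1 267 000; weights = 0.1829, 0.1253, 0.1901, 0.1741, 0.1327, 0.1949.
Ashford: 0.1829×2.30 + 0.1253×5.84 + 0.1901×11.11 + 0.1741×35.34 + 0.1327×53.75 + 0.1949×121.10 = 40.1472 per 10 000.
Norbury: 0.1829×3.79 + 0.1253×6.58 + 0.1901×14.47 + 0.1741×33.05 + 0.1327×64.05 + 0.1949×113.67 = 40.6733 per 10 000.
Difference = 40.1472 − 40.6733 = -0.5261.

-0.53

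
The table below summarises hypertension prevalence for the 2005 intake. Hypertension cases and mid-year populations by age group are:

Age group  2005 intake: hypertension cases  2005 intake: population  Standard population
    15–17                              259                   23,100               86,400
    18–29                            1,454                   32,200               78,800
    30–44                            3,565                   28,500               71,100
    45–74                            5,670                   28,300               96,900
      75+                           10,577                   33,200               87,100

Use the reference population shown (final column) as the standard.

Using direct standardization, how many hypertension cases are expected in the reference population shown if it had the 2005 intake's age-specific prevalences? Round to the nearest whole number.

Age-specific rates per 1,000 for the 2005 intake: 11.212, 45.155, 125.088, 200.353, 318.584.
Expected hypertension cases = Σ (standard pop × age-specific rate ÷ 1,000)
= 86,400×11.212/1,000 + 78,800×45.155/1,000 + 71,100×125.088/1,000 + 96,900×200.353/1,000 + 87,100×318.584/1,000
= 968.73 + 3558.24 + 8893.74 + 19414.24 + 27748.70 = 60583.64.

60584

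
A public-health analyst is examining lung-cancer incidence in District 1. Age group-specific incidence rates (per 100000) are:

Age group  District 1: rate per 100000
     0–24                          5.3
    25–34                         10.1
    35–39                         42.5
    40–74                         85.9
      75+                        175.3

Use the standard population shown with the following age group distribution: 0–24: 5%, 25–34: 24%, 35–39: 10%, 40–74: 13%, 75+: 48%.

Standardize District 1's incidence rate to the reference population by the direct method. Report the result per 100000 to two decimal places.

Standard weights: 0.05, 0.24, 0.10, 0.13, 0.48.
Standardized rate: 0.0500×5.3 + 0.2400×10.1 + 0.1000×42.5 + 0.1300×85.9 + 0.4800×175.3 = 102.2500 per 100000.

102.25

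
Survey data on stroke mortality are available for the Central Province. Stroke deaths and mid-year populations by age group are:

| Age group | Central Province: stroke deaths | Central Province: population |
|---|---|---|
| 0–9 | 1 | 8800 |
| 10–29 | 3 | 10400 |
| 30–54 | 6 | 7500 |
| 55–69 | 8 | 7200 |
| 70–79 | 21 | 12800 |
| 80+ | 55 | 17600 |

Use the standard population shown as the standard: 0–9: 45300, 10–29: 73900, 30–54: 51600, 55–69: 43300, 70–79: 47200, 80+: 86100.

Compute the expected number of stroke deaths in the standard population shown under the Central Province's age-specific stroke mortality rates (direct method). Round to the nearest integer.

Age-specific rates per 100000 for the Central Province: 11.36, 28.85, 80.00, 111.11, 164.06, 312.50.
Expected stroke deaths = Σ (standard pop × age-specific rate ÷ 100000)
= 45300×11.36/100000 + 73900×28.85/100000 + 51600×80.00/100000 + 43300×111.11/100000 + 47200×164.06/100000 + 86100×312.50/100000
= 5.15 + 21.32 + 41.28 + 48.11 + 77.44 + 269.06 = 462.36.

462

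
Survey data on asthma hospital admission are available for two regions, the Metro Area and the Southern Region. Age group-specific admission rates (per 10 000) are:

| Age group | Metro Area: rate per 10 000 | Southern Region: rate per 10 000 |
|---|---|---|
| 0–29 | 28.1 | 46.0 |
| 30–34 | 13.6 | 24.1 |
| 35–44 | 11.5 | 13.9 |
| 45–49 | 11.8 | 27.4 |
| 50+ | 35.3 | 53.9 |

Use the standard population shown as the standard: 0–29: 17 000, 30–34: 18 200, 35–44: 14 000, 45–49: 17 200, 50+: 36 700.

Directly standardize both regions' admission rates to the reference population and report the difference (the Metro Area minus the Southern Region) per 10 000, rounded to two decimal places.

-14.35

Standard total = 103 100; weights = 0.1649, 0.1765, 0.1358, 0.1668, 0.3560.
The Metro Area: 0.1649×28.1 + 0.1765×13.6 + 0.1358×11.5 + 0.1668×11.8 + 0.3560×35.3 = 23.1299 per 10 000.
The Southern Region: 0.1649×46.0 + 0.1765×24.1 + 0.1358×13.9 + 0.1668×27.4 + 0.3560×53.9 = 37.4843 per 10 000.
Difference = 23.1299 − 37.4843 = -14.3544.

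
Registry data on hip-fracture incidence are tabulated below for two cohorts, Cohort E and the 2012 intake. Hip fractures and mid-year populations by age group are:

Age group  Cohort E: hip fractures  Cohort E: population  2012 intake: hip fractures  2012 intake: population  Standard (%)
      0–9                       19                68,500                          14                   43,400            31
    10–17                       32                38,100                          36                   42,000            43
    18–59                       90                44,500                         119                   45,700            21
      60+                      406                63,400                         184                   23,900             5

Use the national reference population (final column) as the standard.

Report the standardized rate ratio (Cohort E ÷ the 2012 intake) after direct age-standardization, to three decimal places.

Age-specific rates per 100,000 for Cohort E: 27.74, 83.99, 202.25, 640.38.
For the 2012 intake: 32.26, 85.71, 260.39, 769.87.
Standard weights: 0.31, 0.43, 0.21, 0.05.
Cohort E: 0.3100×27.74 + 0.4300×83.99 + 0.2100×202.25 + 0.0500×640.38 = 119.2049 per 100,000.
The 2012 intake: 0.3100×32.26 + 0.4300×85.71 + 0.2100×260.39 + 0.0500×769.87 = 140.0336 per 100,000.
Ratio = 119.2049 ÷ 140.0336 = 0.85126.

0.851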